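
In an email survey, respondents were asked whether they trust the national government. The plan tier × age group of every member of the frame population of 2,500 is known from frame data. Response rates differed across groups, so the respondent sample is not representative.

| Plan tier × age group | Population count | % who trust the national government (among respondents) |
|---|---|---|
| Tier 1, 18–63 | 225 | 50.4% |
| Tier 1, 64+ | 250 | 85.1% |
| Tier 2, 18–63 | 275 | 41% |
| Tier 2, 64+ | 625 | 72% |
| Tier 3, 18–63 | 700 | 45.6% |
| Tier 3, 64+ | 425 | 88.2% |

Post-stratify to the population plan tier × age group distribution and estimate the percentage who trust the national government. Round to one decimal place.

Reweight to the known plan tier × age group distribution:
  Tier 1, 18–63: (225/2,500) × 50.4 = 4.536
  Tier 1, 64+: (250/2,500) × 85.1 = 8.51
  Tier 2, 18–63: (275/2,500) × 41 = 4.51
  Tier 2, 64+: (625/2,500) × 72 = 18
  Tier 3, 18–63: (700/2,500) × 45.6 = 12.768
  Tier 3, 64+: (425/2,500) × 88.2 = 14.994
Post-stratified estimate = 63.318 → 63.3%.

63.3%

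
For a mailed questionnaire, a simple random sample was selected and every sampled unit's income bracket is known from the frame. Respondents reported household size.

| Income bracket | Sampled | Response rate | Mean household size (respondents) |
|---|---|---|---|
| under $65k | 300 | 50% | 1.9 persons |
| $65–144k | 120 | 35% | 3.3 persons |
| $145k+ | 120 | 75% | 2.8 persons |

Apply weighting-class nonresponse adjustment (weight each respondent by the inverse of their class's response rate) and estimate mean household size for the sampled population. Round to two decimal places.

2.41

Inverse-response-rate weighting restores each class to its sampled count, so class totals weight by n_sampled:
  under $65k: 300 × 1.9 = 570
  $65–144k: 120 × 3.3 = 396
  $145k+: 120 × 2.8 = 336
Adjusted estimate = 1302 / 540 = 2.41111 → 2.41.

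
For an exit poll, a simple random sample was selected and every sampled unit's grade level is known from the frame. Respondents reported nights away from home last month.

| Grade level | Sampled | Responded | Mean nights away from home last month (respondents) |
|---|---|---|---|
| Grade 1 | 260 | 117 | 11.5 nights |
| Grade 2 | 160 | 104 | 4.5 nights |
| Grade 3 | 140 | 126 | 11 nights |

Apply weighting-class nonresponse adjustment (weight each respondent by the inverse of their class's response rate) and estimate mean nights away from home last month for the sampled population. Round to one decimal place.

Class response rates: Grade 1 117/260 = 45%, Grade 2 104/160 = 65%, Grade 3 126/140 = 90%.
Each respondent's weight = sampled/responded in their class; summing within a class gives n_sampled, so:
  Grade 1: 260 × 11.5 = 2990
  Grade 2: 160 × 4.5 = 720
  Grade 3: 140 × 11 = 1540
Adjusted estimate = 5250 / 560 = 9.375 → 9.4.

9.4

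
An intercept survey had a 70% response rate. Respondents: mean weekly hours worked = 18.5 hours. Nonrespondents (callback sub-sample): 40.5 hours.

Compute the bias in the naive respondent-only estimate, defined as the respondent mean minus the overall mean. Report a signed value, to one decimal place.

-6.6

Nonresponse fraction = 1 − 0.7 = 0.3.
Bias = (nonresponse fraction) × (respondent mean − nonrespondent mean)
     = 0.3 × (18.5 − 40.5) = 0.3 × -22 = -6.6.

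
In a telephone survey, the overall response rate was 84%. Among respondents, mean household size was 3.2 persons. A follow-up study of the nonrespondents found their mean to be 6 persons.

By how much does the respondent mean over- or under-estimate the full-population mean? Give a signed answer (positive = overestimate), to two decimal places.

-0.45

Nonresponse fraction = 1 − 0.84 = 0.16.
Bias = (nonresponse fraction) × (respondent mean − nonrespondent mean)
     = 0.16 × (3.2 − 6) = 0.16 × -2.8 = -0.448.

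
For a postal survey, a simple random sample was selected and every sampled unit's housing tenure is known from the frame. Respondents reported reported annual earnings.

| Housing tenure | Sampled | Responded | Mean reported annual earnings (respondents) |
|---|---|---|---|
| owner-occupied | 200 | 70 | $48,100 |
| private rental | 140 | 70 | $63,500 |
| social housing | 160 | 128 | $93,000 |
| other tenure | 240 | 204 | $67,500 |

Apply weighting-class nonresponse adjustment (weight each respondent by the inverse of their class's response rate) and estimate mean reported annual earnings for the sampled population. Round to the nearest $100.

$67,000

Response rates by class: owner-occupied 70/200 = 35%, private rental 70/140 = 50%, social housing 128/160 = 80%, other tenure 204/240 = 85%.
Inverse-response-rate weighting restores each class to its sampled count, so class totals weight by n_sampled:
  owner-occupied: 200 × 48,100 = 9,620,000
  private rental: 140 × 63,500 = 8,890,000
  social housing: 160 × 93,000 = 14,880,000
  other tenure: 240 × 67,500 = 16,200,000
Adjusted estimate = 49,590,000 / 740 = 67013.5 → $67,000.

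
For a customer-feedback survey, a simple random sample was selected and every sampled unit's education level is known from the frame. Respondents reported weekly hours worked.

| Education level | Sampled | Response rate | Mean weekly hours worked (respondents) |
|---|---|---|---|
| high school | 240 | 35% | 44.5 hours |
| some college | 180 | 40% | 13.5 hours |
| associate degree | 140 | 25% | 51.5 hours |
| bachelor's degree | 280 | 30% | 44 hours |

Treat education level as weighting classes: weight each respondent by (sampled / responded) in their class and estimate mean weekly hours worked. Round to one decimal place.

38.9

Inverse-response-rate weighting restores each class to its sampled count, so class totals weight by n_sampled:
  high school: 240 × 44.5 = 10,680
  some college: 180 × 13.5 = 2430
  associate degree: 140 × 51.5 = 7210
  bachelor's degree: 280 × 44 = 12,320
Adjusted estimate = 32,640 / 840 = 38.8571 → 38.9.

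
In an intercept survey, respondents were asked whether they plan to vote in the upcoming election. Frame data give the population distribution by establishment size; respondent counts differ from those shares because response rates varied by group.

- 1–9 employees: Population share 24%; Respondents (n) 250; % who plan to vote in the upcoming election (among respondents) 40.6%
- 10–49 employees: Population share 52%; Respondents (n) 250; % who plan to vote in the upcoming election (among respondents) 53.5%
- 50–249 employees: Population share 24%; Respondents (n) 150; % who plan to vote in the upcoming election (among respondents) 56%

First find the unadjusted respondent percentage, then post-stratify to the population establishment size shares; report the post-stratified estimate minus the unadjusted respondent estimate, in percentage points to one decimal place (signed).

+1.9 percentage points

Unadjusted (pooled respondent) estimate weights by respondent counts:
  (250/650)×40.6 + (250/650)×53.5 + (150/650)×56 = 49.1154%
Post-stratifying to population shares instead:
  0.24×40.6 + 0.52×53.5 + 0.24×56 = 51.004%
Difference = 51.004 − 49.1154 = 1.8886 pp.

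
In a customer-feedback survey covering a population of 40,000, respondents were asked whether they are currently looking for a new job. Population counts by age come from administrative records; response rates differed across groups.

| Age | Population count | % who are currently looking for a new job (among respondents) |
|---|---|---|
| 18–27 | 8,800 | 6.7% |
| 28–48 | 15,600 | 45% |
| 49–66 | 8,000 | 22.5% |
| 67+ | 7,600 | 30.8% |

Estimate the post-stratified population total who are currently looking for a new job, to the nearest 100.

11,800

Apply each group's respondent rate to its population count:
  18–27: 8,800 × 6.7% = 589.6
  28–48: 15,600 × 45% = 7020
  49–66: 8,000 × 22.5% = 1800
  67+: 7,600 × 30.8% = 2340.8
Estimated total = 11750.4 → 11,800.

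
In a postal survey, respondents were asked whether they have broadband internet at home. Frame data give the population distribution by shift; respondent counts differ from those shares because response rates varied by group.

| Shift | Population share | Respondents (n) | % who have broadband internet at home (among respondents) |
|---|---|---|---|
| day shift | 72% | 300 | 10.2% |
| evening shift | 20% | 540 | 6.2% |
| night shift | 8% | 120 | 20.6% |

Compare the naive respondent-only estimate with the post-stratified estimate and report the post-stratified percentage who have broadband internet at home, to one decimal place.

10.2%

Naive respondent-only estimate (weights = respondent counts):
  (300/960)×10.2 + (540/960)×6.2 + (120/960)×20.6 = 9.25%
Post-stratifying to population shares instead:
  0.72×10.2 + 0.2×6.2 + 0.08×20.6 = 10.232%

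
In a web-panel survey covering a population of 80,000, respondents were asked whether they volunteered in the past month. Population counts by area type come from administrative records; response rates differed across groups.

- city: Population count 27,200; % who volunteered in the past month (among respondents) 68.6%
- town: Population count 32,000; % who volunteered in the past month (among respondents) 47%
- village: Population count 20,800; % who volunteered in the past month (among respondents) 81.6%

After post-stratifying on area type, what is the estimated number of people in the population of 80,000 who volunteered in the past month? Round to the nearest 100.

Apply each group's respondent rate to its population count:
  city: 27,200 × 68.6% = 18659.2
  town: 32,000 × 47% = 15,040
  village: 20,800 × 81.6% = 16972.8
Estimated total = 50,672 → 50,700.

50,700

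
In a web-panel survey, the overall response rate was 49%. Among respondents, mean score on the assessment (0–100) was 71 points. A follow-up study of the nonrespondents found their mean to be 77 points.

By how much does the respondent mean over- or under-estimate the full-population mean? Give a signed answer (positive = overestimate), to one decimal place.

-3.1

Nonresponse fraction = 1 − 0.49 = 0.51.
Bias = (nonresponse fraction) × (respondent mean − nonrespondent mean)
     = 0.51 × (71 − 77) = 0.51 × -6 = -3.06.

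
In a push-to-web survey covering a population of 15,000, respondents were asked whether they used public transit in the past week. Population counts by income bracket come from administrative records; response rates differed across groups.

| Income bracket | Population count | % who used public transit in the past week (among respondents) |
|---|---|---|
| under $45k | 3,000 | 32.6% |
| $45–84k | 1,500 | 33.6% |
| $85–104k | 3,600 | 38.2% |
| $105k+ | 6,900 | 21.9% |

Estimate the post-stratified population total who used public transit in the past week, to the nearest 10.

4,370

Each cell contributes its population count × the respondent rate:
  under $45k: 3,000 × 32.6% = 978
  $45–84k: 1,500 × 33.6% = 504
  $85–104k: 3,600 × 38.2% = 1375.2
  $105k+: 6,900 × 21.9% = 1511.1
Estimated total = 4368.3 → 4,370.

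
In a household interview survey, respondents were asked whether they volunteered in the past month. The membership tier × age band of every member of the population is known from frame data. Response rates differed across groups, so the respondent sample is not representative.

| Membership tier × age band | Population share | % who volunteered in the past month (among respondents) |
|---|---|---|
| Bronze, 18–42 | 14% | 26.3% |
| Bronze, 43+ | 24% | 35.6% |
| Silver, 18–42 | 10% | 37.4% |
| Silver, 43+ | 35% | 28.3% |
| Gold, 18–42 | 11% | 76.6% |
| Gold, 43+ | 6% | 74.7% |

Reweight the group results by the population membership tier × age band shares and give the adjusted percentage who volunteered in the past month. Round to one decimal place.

Post-stratification weights by population share, not respondent share:
  Bronze, 18–42: 0.14 × 26.3 = 3.682
  Bronze, 43+: 0.24 × 35.6 = 8.544
  Silver, 18–42: 0.1 × 37.4 = 3.74
  Silver, 43+: 0.35 × 28.3 = 9.905
  Gold, 18–42: 0.11 × 76.6 = 8.426
  Gold, 43+: 0.06 × 74.7 = 4.482
Post-stratified estimate = 38.779 → 38.8%.

38.8%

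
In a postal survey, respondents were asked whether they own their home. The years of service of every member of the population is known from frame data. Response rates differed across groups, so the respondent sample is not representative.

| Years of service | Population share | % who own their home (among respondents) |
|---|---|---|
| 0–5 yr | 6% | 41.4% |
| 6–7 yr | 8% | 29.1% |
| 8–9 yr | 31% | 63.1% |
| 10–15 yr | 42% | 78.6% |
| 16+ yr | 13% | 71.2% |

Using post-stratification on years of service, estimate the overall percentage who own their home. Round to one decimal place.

66.6%

Each cell contributes population-share × respondent value:
  0–5 yr: 0.06 × 41.4 = 2.484
  6–7 yr: 0.08 × 29.1 = 2.328
  8–9 yr: 0.31 × 63.1 = 19.561
  10–15 yr: 0.42 × 78.6 = 33.012
  16+ yr: 0.13 × 71.2 = 9.256
Post-stratified estimate = 66.641 → 66.6%.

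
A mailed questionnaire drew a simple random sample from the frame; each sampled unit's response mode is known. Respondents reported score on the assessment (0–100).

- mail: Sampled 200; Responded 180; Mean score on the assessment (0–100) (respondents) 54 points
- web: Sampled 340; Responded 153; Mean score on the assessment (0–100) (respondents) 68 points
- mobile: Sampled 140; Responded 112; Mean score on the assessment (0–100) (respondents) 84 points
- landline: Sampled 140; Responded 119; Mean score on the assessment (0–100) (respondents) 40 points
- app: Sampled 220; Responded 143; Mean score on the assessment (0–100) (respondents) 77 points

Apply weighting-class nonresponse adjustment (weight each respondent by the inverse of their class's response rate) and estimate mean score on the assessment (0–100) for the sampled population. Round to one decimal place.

65.6

Response rates by class: mail 180/200 = 90%, web 153/340 = 45%, mobile 112/140 = 80%, landline 119/140 = 85%, app 143/220 = 65%.
Inverse-response-rate weighting restores each class to its sampled count, so class totals weight by n_sampled:
  mail: 200 × 54 = 10,800
  web: 340 × 68 = 23,120
  mobile: 140 × 84 = 11,760
  landline: 140 × 40 = 5600
  app: 220 × 77 = 16,940
Adjusted estimate = 68,220 / 1,040 = 65.5962 → 65.6.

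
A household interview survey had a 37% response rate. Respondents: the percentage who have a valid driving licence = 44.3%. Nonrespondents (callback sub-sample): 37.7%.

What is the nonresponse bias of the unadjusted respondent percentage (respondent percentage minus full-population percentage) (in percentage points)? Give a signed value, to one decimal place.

+4.2 percentage points

Nonresponse fraction = 1 − 0.37 = 0.63.
Bias = (nonresponse fraction) × (respondent percentage − nonrespondent percentage)
     = 0.63 × (44.3 − 37.7) = 0.63 × 6.6 = 4.158.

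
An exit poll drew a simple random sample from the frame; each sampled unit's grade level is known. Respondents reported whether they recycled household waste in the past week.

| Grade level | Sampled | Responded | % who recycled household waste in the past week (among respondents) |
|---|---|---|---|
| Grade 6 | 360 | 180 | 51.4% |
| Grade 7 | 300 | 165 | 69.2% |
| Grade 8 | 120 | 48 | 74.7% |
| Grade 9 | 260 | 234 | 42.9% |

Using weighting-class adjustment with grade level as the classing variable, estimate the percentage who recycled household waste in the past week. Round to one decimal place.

Class response rates: Grade 6 180/360 = 50%, Grade 7 165/300 = 55%, Grade 8 48/120 = 40%, Grade 9 234/260 = 90%.
With weight = n_sampled/n_responded per class, the weighted class total is n_sampled:
  Grade 6: 360 × 51.4 = 18,504
  Grade 7: 300 × 69.2 = 20,760
  Grade 8: 120 × 74.7 = 8964
  Grade 9: 260 × 42.9 = 11,154
Adjusted estimate = 59,382 / 1,040 = 57.0981 → 57.1%.

57.1%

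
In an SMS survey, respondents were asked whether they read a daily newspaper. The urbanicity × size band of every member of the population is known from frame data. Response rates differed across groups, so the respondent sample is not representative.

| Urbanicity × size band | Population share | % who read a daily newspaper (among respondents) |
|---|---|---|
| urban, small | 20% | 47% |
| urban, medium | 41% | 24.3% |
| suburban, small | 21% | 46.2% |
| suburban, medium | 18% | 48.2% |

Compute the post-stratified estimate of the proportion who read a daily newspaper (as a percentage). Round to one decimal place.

37.7%

Each cell contributes population-share × respondent value:
  urban, small: 0.2 × 47 = 9.4
  urban, medium: 0.41 × 24.3 = 9.963
  suburban, small: 0.21 × 46.2 = 9.702
  suburban, medium: 0.18 × 48.2 = 8.676
Post-stratified estimate = 37.741 → 37.7%.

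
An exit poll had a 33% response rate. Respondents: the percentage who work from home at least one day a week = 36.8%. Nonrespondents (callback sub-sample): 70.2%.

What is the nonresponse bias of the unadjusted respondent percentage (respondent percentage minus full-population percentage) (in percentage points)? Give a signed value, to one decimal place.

Nonresponse fraction = 1 − 0.33 = 0.67.
Bias = (nonresponse fraction) × (respondent percentage − nonrespondent percentage)
     = 0.67 × (36.8 − 70.2) = 0.67 × -33.4 = -22.378.

-22.4 percentage points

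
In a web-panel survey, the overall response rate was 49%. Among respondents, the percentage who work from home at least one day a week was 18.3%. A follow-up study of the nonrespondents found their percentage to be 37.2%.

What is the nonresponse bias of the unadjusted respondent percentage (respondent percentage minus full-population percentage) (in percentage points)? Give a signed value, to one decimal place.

Nonresponse fraction = 1 − 0.49 = 0.51.
Bias = (nonresponse fraction) × (respondent percentage − nonrespondent percentage)
     = 0.51 × (18.3 − 37.2) = 0.51 × -18.9 = -9.639.

-9.6 percentage points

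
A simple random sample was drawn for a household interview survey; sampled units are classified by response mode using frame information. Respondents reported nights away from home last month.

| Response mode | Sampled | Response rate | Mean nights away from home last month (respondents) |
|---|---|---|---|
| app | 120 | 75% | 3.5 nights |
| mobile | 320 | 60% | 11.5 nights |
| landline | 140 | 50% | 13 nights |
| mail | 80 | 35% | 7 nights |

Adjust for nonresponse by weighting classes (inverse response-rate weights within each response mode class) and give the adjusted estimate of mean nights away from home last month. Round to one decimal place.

Weighting each respondent by the inverse class response rate inflates each class back to its sampled size, so the class weight is n_sampled:
  app: 120 × 3.5 = 420
  mobile: 320 × 11.5 = 3680
  landline: 140 × 13 = 1820
  mail: 80 × 7 = 560
Adjusted estimate = 6480 / 660 = 9.81818 → 9.8.

9.8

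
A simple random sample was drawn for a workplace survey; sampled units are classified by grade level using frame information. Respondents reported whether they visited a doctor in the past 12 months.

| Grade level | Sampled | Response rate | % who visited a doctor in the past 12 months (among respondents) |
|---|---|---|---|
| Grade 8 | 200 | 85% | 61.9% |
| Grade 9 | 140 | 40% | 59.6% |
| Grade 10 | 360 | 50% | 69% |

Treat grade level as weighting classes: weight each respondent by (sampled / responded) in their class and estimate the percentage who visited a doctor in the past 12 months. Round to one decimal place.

Inverse-response-rate weighting restores each class to its sampled count, so class totals weight by n_sampled:
  Grade 8: 200 × 61.9 = 12,380
  Grade 9: 140 × 59.6 = 8344
  Grade 10: 360 × 69 = 24,840
Adjusted estimate = 45,564 / 700 = 65.0914 → 65.1%.

65.1%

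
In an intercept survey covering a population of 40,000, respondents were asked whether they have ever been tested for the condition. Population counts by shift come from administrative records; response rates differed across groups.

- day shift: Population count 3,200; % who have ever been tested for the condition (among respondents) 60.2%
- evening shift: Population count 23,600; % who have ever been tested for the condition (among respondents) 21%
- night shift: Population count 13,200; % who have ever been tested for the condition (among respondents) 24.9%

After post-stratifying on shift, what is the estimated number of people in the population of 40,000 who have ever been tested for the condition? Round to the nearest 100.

10,200

Apply each group's respondent rate to its population count:
  day shift: 3,200 × 60.2% = 1926.4
  evening shift: 23,600 × 21% = 4956
  night shift: 13,200 × 24.9% = 3286.8
Estimated total = 10169.2 → 10,200.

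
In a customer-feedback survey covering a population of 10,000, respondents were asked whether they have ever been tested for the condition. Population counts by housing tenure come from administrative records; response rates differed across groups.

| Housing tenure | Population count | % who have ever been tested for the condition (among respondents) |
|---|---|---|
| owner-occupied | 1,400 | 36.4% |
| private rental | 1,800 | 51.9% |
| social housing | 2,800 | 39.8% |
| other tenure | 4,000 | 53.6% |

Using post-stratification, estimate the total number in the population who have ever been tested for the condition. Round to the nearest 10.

4,700

Apply each group's respondent rate to its population count:
  owner-occupied: 1,400 × 36.4% = 509.6
  private rental: 1,800 × 51.9% = 934.2
  social housing: 2,800 × 39.8% = 1114.4
  other tenure: 4,000 × 53.6% = 2144
Estimated total = 4702.2 → 4,700.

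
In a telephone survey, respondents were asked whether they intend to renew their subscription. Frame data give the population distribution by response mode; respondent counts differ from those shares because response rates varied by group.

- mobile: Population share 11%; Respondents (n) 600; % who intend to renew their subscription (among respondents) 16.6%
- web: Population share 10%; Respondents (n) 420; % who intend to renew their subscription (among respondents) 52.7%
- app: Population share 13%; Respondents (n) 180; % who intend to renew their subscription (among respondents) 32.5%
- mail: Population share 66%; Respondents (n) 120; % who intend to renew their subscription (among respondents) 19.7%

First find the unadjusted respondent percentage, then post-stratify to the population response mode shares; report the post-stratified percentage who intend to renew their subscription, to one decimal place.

24.3%

Naive respondent-only estimate (weights = respondent counts):
  (600/1320)×16.6 + (420/1320)×52.7 + (180/1320)×32.5 + (120/1320)×19.7 = 30.5364%
Reweighting by population response mode shares:
  0.11×16.6 + 0.1×52.7 + 0.13×32.5 + 0.66×19.7 = 24.323%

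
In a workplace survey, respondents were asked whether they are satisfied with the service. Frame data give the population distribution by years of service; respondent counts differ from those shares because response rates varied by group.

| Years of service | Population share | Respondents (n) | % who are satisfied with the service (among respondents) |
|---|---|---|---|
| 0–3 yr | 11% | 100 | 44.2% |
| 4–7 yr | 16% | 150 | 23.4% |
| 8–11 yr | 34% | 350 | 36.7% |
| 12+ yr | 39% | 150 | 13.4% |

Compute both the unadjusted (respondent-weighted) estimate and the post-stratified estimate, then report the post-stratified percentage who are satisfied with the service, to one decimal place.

Without adjustment, the pooled respondent share is:
  (100/750)×44.2 + (150/750)×23.4 + (350/750)×36.7 + (150/750)×13.4 = 30.38%
Post-stratifying to population shares instead:
  0.11×44.2 + 0.16×23.4 + 0.34×36.7 + 0.39×13.4 = 26.31%

26.3%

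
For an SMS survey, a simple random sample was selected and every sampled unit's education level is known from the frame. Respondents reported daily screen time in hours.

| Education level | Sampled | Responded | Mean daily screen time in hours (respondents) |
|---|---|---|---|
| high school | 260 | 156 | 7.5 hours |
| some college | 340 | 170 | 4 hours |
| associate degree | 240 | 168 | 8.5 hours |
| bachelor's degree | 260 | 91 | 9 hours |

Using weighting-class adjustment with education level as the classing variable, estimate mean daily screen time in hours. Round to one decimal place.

Response rates by class: high school 156/260 = 60%, some college 170/340 = 50%, associate degree 168/240 = 70%, bachelor's degree 91/260 = 35%.
Weighting each respondent by the inverse class response rate inflates each class back to its sampled size, so the class weight is n_sampled:
  high school: 260 × 7.5 = 1950
  some college: 340 × 4 = 1360
  associate degree: 240 × 8.5 = 2040
  bachelor's degree: 260 × 9 = 2340
Adjusted estimate = 7690 / 1,100 = 6.99091 → 7.0.

7.0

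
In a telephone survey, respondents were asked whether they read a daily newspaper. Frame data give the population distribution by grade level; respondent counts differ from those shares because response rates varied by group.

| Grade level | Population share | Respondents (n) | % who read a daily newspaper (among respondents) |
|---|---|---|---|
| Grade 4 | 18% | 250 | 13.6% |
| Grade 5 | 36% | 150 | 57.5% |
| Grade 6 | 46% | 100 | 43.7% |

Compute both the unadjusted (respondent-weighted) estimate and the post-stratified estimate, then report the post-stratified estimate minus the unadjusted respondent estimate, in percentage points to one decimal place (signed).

Without adjustment, the pooled respondent share is:
  (250/500)×13.6 + (150/500)×57.5 + (100/500)×43.7 = 32.79%
Reweighting by population grade level shares:
  0.18×13.6 + 0.36×57.5 + 0.46×43.7 = 43.25%
Difference = 43.25 − 32.79 = 10.46 pp.

+10.5 percentage points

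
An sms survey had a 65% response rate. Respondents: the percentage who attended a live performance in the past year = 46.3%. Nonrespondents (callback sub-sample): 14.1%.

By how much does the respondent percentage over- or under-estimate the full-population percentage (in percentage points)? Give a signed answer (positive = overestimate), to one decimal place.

+11.3 percentage points

Nonresponse fraction = 1 − 0.65 = 0.35.
Bias = (nonresponse fraction) × (respondent percentage − nonrespondent percentage)
     = 0.35 × (46.3 − 14.1) = 0.35 × 32.2 = 11.27.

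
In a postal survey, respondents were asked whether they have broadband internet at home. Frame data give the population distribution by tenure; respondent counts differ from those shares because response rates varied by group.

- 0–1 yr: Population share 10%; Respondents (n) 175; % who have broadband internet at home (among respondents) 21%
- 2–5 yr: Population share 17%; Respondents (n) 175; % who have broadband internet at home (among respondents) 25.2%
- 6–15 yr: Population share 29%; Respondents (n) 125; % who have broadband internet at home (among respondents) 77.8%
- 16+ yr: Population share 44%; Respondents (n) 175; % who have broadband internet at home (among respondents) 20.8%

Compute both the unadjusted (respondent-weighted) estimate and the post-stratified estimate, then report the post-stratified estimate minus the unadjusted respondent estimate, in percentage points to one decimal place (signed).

+5.1 percentage points

Unadjusted (pooled respondent) estimate weights by respondent counts:
  (175/650)×21 + (175/650)×25.2 + (125/650)×77.8 + (175/650)×20.8 = 33%
Post-stratified estimate weights by population shares:
  0.1×21 + 0.17×25.2 + 0.29×77.8 + 0.44×20.8 = 38.098%
Difference = 38.098 − 33 = 5.098 pp.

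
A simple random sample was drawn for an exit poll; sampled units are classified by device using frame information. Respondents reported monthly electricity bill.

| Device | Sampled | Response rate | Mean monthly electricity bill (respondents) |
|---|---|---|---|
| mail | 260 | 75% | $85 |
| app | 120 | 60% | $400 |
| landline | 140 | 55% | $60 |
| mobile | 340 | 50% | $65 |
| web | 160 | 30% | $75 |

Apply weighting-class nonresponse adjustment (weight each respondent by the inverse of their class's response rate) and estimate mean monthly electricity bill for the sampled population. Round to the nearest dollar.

$110

With weight = n_sampled/n_responded per class, the weighted class total is n_sampled:
  mail: 260 × 85 = 22,100
  app: 120 × 400 = 48,000
  landline: 140 × 60 = 8400
  mobile: 340 × 65 = 22,100
  web: 160 × 75 = 12,000
Adjusted estimate = 112,600 / 1,020 = 110.392 → $110.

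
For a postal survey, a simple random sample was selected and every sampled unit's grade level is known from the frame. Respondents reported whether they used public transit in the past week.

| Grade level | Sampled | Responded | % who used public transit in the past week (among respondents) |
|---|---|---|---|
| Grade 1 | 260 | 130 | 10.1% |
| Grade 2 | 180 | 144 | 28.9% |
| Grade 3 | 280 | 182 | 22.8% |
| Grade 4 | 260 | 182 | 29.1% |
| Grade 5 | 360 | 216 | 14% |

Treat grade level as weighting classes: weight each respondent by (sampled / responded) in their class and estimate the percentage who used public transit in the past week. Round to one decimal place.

20.0%

Class response rates: Grade 1 130/260 = 50%, Grade 2 144/180 = 80%, Grade 3 182/280 = 65%, Grade 4 182/260 = 70%, Grade 5 216/360 = 60%.
Weighting each respondent by the inverse class response rate inflates each class back to its sampled size, so the class weight is n_sampled:
  Grade 1: 260 × 10.1 = 2626
  Grade 2: 180 × 28.9 = 5202
  Grade 3: 280 × 22.8 = 6384
  Grade 4: 260 × 29.1 = 7566
  Grade 5: 360 × 14 = 5040
Adjusted estimate = 26,818 / 1,340 = 20.0134 → 20.0%.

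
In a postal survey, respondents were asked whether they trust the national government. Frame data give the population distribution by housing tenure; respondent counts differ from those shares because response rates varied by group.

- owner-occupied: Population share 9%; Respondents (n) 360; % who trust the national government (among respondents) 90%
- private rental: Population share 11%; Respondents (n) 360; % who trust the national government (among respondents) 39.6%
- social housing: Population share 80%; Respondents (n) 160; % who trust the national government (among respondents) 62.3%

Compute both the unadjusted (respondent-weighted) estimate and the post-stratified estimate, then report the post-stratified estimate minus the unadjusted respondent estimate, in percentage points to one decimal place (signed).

-2.0 percentage points

Naive respondent-only estimate (weights = respondent counts):
  (360/880)×90 + (360/880)×39.6 + (160/880)×62.3 = 64.3455%
Reweighting by population housing tenure shares:
  0.09×90 + 0.11×39.6 + 0.8×62.3 = 62.296%
Difference = 62.296 − 64.3455 = -2.0495 pp.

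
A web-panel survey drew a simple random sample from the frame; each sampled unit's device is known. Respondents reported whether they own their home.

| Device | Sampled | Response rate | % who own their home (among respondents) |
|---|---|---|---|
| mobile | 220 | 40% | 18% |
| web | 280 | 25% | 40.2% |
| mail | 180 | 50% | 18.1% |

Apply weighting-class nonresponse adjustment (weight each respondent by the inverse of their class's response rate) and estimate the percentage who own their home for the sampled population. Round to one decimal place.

27.2%

Inverse-response-rate weighting restores each class to its sampled count, so class totals weight by n_sampled:
  mobile: 220 × 18 = 3960
  web: 280 × 40.2 = 11,256
  mail: 180 × 18.1 = 3258
Adjusted estimate = 18,474 / 680 = 27.1676 → 27.2%.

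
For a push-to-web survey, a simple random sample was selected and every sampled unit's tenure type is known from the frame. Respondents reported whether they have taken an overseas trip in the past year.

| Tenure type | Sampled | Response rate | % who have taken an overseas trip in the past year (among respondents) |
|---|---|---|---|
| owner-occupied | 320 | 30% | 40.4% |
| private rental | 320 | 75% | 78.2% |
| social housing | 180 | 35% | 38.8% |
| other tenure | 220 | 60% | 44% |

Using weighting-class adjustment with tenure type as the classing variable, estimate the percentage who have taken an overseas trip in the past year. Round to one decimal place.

Weighting each respondent by the inverse class response rate inflates each class back to its sampled size, so the class weight is n_sampled:
  owner-occupied: 320 × 40.4 = 12,928
  private rental: 320 × 78.2 = 25,024
  social housing: 180 × 38.8 = 6984
  other tenure: 220 × 44 = 9680
Adjusted estimate = 54,616 / 1,040 = 52.5154 → 52.5%.

52.5%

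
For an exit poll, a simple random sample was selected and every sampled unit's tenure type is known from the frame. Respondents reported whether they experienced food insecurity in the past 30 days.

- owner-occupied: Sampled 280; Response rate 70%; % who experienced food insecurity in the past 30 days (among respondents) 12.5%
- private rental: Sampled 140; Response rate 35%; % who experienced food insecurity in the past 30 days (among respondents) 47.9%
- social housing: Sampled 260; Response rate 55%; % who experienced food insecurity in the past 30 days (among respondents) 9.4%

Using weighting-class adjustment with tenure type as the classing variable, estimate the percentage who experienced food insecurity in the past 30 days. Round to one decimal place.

Inverse-response-rate weighting restores each class to its sampled count, so class totals weight by n_sampled:
  owner-occupied: 280 × 12.5 = 3500
  private rental: 140 × 47.9 = 6706
  social housing: 260 × 9.4 = 2444
Adjusted estimate = 12,650 / 680 = 18.6029 → 18.6%.

18.6%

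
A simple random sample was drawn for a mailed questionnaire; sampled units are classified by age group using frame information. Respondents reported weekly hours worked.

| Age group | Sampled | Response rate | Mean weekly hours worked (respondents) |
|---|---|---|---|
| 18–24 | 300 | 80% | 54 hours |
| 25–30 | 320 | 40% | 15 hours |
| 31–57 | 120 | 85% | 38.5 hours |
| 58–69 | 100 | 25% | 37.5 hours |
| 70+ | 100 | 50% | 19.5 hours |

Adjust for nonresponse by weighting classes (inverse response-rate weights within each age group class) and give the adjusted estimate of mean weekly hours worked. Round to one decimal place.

33.3

Weighting each respondent by the inverse class response rate inflates each class back to its sampled size, so the class weight is n_sampled:
  18–24: 300 × 54 = 16,200
  25–30: 320 × 15 = 4800
  31–57: 120 × 38.5 = 4620
  58–69: 100 × 37.5 = 3750
  70+: 100 × 19.5 = 1950
Adjusted estimate = 31,320 / 940 = 33.3191 → 33.3.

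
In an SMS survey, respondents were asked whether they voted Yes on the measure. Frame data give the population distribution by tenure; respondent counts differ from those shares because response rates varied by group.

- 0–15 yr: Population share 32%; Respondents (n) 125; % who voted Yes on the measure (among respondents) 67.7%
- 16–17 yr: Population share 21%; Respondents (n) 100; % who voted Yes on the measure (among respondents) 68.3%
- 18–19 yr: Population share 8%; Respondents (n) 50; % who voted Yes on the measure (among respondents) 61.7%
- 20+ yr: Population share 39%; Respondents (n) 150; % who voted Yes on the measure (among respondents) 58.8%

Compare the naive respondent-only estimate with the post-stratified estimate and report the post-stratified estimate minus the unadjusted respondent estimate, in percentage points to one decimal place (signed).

-0.1 percentage points

Without adjustment, the pooled respondent share is:
  (125/425)×67.7 + (100/425)×68.3 + (50/425)×61.7 + (150/425)×58.8 = 63.9941%
Post-stratifying to population shares instead:
  0.32×67.7 + 0.21×68.3 + 0.08×61.7 + 0.39×58.8 = 63.875%
Difference = 63.875 − 63.9941 = -0.1191 pp.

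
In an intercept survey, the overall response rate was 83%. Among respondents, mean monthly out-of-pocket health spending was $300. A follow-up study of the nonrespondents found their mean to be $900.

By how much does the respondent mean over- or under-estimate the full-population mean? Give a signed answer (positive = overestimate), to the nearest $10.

Nonresponse fraction = 1 − 0.83 = 0.17.
Bias = (nonresponse fraction) × (respondent mean − nonrespondent mean)
     = 0.17 × (300 − 900) = 0.17 × -600 = -102.

-$100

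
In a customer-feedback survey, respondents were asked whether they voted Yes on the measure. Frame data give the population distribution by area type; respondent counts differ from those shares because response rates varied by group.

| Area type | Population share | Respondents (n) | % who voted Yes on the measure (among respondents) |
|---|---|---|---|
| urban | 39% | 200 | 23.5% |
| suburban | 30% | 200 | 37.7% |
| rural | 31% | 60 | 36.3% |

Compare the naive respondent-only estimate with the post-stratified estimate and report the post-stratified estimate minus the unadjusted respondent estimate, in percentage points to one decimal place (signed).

+0.4 percentage points

Naive respondent-only estimate (weights = respondent counts):
  (200/460)×23.5 + (200/460)×37.7 + (60/460)×36.3 = 31.3435%
Reweighting by population area type shares:
  0.39×23.5 + 0.3×37.7 + 0.31×36.3 = 31.728%
Difference = 31.728 − 31.3435 = 0.3845 pp.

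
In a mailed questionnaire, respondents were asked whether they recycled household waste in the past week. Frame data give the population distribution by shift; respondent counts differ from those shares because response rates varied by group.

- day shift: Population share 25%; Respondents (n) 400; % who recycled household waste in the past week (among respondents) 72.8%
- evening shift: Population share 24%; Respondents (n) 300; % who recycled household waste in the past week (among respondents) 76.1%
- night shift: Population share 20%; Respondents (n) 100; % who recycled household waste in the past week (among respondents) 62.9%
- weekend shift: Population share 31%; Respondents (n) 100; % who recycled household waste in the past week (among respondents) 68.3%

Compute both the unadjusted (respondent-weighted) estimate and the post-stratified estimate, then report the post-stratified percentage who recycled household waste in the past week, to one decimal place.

Without adjustment, the pooled respondent share is:
  (400/900)×72.8 + (300/900)×76.1 + (100/900)×62.9 + (100/900)×68.3 = 72.3%
Post-stratified estimate weights by population shares:
  0.25×72.8 + 0.24×76.1 + 0.2×62.9 + 0.31×68.3 = 70.217%

70.2%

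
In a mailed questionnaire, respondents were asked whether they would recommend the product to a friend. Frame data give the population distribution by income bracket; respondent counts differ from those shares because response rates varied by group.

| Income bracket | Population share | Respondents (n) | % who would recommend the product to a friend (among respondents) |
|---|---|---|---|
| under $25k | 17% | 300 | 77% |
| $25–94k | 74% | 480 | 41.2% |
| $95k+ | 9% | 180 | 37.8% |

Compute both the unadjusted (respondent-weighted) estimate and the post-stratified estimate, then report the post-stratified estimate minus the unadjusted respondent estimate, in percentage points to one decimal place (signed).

Unadjusted (pooled respondent) estimate weights by respondent counts:
  (300/960)×77 + (480/960)×41.2 + (180/960)×37.8 = 51.75%
Post-stratifying to population shares instead:
  0.17×77 + 0.74×41.2 + 0.09×37.8 = 46.98%
Difference = 46.98 − 51.75 = -4.77 pp.

-4.8 percentage points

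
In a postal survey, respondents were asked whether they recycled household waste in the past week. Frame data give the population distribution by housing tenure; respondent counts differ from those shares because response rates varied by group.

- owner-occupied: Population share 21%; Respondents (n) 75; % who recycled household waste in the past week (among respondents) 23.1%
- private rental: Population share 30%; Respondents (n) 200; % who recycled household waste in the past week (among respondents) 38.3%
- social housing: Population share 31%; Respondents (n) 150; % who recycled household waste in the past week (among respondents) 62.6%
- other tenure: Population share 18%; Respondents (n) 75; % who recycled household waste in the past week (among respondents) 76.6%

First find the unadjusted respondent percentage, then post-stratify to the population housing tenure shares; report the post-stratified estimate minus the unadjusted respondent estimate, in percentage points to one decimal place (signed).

+0.5 percentage points

Naive respondent-only estimate (weights = respondent counts):
  (75/500)×23.1 + (200/500)×38.3 + (150/500)×62.6 + (75/500)×76.6 = 49.055%
Post-stratified estimate weights by population shares:
  0.21×23.1 + 0.3×38.3 + 0.31×62.6 + 0.18×76.6 = 49.535%
Difference = 49.535 − 49.055 = 0.48 pp.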